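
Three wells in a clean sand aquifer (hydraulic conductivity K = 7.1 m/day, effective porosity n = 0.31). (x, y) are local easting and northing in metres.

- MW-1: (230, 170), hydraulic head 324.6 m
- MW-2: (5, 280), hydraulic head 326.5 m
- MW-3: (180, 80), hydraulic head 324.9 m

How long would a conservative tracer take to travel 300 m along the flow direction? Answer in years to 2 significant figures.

Differences from MW-1: to MW-2 (Δx, Δy, Δh) = (-225, 110, +1.9); to MW-3 = (-50, -90, +0.3).
Solve a·Δx + b·Δy = Δh: det = (-225)·(-90) − (-50)·110 = 25750.
∂h/∂x = [(+1.9)·(-90) − (+0.3)·110] / 25750 = -0.007922
∂h/∂y = [(-225)·(+0.3) − (-50)·(+1.9)] / 25750 = +0.001068
|∇h| = √(-0.007922² + 0.001068²) = 0.007994
Seepage velocity v = K·i/n = 7.1 × 0.007994 / 0.31 = 0.1831 m/day.
t = 300 / 0.1831 = 1638 days = 4.48 years.

4.5 years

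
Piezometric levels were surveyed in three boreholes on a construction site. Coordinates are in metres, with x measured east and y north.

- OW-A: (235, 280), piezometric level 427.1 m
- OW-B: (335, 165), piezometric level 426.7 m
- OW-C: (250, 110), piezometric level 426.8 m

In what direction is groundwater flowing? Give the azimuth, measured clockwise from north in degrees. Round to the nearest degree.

126°

Taking OW-A as reference: OW-B−OW-A = (100, -115, -0.4); OW-C−OW-A = (15, -170, -0.3).
Determinant of the coordinate differences = 100·(-170) − 15·(-115) = -15275.
∂h/∂x = [(-0.4)·(-170) − (-0.3)·(-115)] / -15275 = -0.002193
∂h/∂y = [100·(-0.3) − 15·(-0.4)] / -15275 = +0.001571
Flow direction (−∇h) has components (+0.002193 E, -0.001571 N).
Azimuth = atan2(E, N) = atan2(+0.002193, -0.001571) = 125.6° ≈ 126°.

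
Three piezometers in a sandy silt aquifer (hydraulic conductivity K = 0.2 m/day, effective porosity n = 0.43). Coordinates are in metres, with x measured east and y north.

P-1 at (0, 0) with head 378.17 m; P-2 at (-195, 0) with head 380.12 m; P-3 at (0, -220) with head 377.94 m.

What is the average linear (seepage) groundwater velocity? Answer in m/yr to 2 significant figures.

∂h/∂x = (380.12 − 378.17) / (-195 − 0) = -0.010000
∂h/∂y = (377.94 − 378.17) / (-220 − 0) = +0.001045
|∇h| = √(-0.010000² + 0.001045²) = 0.01005
Seepage velocity v = K·i/n = 0.2 × 0.01005 / 0.43 = 0.004674 m/day = 1.707 m/yr.

1.7 m/yr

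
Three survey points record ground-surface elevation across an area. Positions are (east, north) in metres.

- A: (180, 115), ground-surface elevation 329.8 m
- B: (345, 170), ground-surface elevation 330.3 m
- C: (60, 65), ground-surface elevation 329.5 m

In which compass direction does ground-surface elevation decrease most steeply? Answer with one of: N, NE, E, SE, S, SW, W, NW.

Taking A as reference: B−A = (165, 55, +0.5); C−A = (-120, -50, -0.3).
Determinant of the coordinate differences = 165·(-50) − (-120)·55 = -1650.
∂z/∂x = [(+0.5)·(-50) − (-0.3)·55] / -1650 = +0.005152
∂z/∂y = [165·(-0.3) − (-120)·(+0.5)] / -1650 = -0.006364
Steepest decrease is along −∇f = (-0.005152 E, +0.006364 N) → northwest.

NW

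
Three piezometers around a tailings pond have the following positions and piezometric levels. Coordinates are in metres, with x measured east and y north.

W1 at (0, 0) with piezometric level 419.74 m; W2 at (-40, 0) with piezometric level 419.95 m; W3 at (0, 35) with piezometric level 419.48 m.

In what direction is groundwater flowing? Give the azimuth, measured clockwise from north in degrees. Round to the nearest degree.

∂h/∂x = (419.95 − 419.74) / (-40 − 0) = -0.005250
∂h/∂y = (419.48 − 419.74) / (35 − 0) = -0.007429
Flow direction (−∇h) has components (+0.005250 E, +0.007429 N).
Azimuth = atan2(E, N) = atan2(+0.005250, +0.007429) = 35.3° ≈ 035°.

035°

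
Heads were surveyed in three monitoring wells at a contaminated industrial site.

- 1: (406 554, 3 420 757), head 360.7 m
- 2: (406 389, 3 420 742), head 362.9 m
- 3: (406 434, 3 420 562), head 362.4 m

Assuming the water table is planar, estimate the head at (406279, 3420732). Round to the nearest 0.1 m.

364.4 m

Taking 1 as reference: 2−1 = (-165, -15, +2.2); 3−1 = (-120, -195, +1.7).
Solve a·Δx + b·Δy = Δh: det = (-165)·(-195) − (-120)·(-15) = 30375.
∂h/∂x = [(+2.2)·(-195) − (+1.7)·(-15)] / 30375 = -0.01328
∂h/∂y = [(-165)·(+1.7) − (-120)·(+2.2)] / 30375 = -0.0005432
h(406279, 3420732) = 360.7 + (-0.01328)·(-275) + (-0.0005432)·(-25) = 360.7 +3.653 +0.014 = 364.367 m.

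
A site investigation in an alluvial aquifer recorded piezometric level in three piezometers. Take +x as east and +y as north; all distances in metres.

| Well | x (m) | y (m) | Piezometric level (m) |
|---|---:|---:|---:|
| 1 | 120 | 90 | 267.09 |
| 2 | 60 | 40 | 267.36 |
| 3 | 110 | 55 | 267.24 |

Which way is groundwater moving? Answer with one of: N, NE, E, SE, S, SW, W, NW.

N

With h = a·x + b·y + c and 1 as origin, the differences give:
  (-60)·a + (-50)·b = +0.27
  (-10)·a + (-35)·b = +0.15
Eliminate b (×(-35) and ×(-50), subtract): 1600·a = -1.950 → a = ∂h/∂x = -0.001219
Back-substitute: b = ∂h/∂y = -0.003938.
Flow = −∇h = (+0.001219 east, +0.003938 north), which points north.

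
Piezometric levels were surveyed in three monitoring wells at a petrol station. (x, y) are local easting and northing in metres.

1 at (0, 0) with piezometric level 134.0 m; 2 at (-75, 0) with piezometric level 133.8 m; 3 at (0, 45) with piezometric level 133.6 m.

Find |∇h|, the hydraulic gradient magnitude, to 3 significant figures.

0.00928

∂h/∂x = (133.8 − 134.0) / (-75 − 0) = +0.002667
∂h/∂y = (133.6 − 134.0) / (45 − 0) = -0.008889
|∇h| = √(0.002667² + -0.008889²) = 0.00928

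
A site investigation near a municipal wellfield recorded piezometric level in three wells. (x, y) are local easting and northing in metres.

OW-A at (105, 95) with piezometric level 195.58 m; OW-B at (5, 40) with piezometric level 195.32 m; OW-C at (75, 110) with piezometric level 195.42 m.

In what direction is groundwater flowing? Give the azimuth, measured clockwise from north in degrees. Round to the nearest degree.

303°

With h = a·x + b·y + c and OW-A as origin, the differences give:
  (-100)·a + (-55)·b = -0.26
  (-30)·a + 15·b = -0.16
Eliminate b (×15 and ×(-55), subtract): -3150·a = -12.700 → a = ∂h/∂x = +0.004032
Back-substitute: b = ∂h/∂y = -0.002603.
Flow direction (−∇h) has components (-0.004032 E, +0.002603 N).
Azimuth = atan2(E, N) = atan2(-0.004032, +0.002603) = 302.8° ≈ 303°.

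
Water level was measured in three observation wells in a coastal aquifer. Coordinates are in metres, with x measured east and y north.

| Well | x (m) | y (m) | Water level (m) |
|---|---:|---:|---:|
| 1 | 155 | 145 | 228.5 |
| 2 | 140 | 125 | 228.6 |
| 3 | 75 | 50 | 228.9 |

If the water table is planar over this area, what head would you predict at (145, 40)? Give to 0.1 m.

229.6 m

Taking 1 as reference: 2−1 = (-15, -20, +0.1); 3−1 = (-80, -95, +0.4).
Solve a·Δx + b·Δy = Δh: det = (-15)·(-95) − (-80)·(-20) = -175.
∂h/∂x = [(+0.1)·(-95) − (+0.4)·(-20)] / -175 = +0.008571
∂h/∂y = [(-15)·(+0.4) − (-80)·(+0.1)] / -175 = -0.01143
h(145, 40) = 228.5 + (+0.008571)·(-10) + (-0.01143)·(-105) = 228.5 -0.086 +1.200 = 229.614 m.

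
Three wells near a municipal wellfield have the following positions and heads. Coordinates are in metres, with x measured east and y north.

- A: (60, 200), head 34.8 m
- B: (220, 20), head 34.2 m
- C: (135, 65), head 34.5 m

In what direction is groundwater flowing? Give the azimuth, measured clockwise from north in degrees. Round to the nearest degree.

Taking A as reference: B−A = (160, -180, -0.6); C−A = (75, -135, -0.3).
Solve a·Δx + b·Δy = Δh: det = 160·(-135) − 75·(-180) = -8100.
∂h/∂x = [(-0.6)·(-135) − (-0.3)·(-180)] / -8100 = -0.003333
∂h/∂y = [160·(-0.3) − 75·(-0.6)] / -8100 = +0.0003704
Flow direction (−∇h) has components (+0.003333 E, -0.0003704 N).
Azimuth = atan2(E, N) = atan2(+0.003333, -0.0003704) = 96.3° ≈ 096°.

096°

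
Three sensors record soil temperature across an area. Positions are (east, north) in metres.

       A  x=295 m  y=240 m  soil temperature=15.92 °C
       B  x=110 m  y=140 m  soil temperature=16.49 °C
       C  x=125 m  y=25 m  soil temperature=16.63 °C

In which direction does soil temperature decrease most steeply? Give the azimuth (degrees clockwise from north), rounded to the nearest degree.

Taking A as reference: B−A = (-185, -100, +0.57); C−A = (-170, -215, +0.71).
Determinant of the coordinate differences = (-185)·(-215) − (-170)·(-100) = 22775.
∂T/∂x = [(+0.57)·(-215) − (+0.71)·(-100)] / 22775 = -0.002263
∂T/∂y = [(-185)·(+0.71) − (-170)·(+0.57)] / 22775 = -0.001513
Steepest decrease is along −∇f: components (+0.002263 E, +0.001513 N).
Azimuth = atan2(+0.002263, +0.001513) = 56.2° ≈ 056°.

056°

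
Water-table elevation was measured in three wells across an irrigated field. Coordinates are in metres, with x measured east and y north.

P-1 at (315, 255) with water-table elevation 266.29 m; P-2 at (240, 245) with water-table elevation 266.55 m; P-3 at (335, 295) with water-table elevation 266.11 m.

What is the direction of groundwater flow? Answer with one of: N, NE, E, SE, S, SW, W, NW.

NE

Taking P-1 as reference: P-2−P-1 = (-75, -10, +0.26); P-3−P-1 = (20, 40, -0.18).
Determinant of the coordinate differences = (-75)·40 − 20·(-10) = -2800.
∂h/∂x = [(+0.26)·40 − (-0.18)·(-10)] / -2800 = -0.003071
∂h/∂y = [(-75)·(-0.18) − 20·(+0.26)] / -2800 = -0.002964
Flow = −∇h = (+0.003071 east, +0.002964 north), which points northeast.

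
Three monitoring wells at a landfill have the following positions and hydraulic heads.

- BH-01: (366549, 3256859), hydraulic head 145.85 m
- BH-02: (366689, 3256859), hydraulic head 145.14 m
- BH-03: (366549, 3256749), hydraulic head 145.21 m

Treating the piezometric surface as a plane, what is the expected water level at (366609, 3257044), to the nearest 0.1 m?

146.6 m

∂h/∂x = (145.14 − 145.85) / (366689 − 366549) = -0.005071
∂h/∂y = (145.21 − 145.85) / (3256749 − 3256859) = +0.005818
h(366609, 3257044) = 145.85 + (-0.005071)·(60) + (+0.005818)·(185) = 145.85 -0.304 +1.076 = 146.622 m.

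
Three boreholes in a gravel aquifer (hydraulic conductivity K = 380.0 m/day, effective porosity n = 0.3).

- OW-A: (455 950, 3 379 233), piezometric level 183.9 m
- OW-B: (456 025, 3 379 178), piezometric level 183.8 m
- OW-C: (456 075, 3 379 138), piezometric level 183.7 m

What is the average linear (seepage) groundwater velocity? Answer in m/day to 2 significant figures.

Three-point gradient (reference OW-A): Δ to OW-B = (75, -55, -0.1), Δ to OW-C = (125, -95, -0.2).
∂h/∂x = +0.006000, ∂h/∂y = +0.01000 (det = -250).
|∇h| = √(0.006000² + 0.01000²) = 0.01166
Seepage velocity v = K·i/n = 380.0 × 0.01166 / 0.3 = 14.77 m/day.

15 m/day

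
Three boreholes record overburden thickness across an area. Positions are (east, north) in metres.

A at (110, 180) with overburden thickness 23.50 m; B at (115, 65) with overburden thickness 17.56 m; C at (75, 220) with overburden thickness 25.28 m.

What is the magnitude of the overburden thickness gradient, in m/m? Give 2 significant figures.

0.053 m/m

Three-point gradient (reference A): Δ to B = (5, -115, -5.94), Δ to C = (-35, 40, +1.78).
∂d/∂x = +0.008601, ∂d/∂y = +0.05203 (det = -3825).
|∇f| = √(0.008601² + 0.05203²) = 0.05274 m/m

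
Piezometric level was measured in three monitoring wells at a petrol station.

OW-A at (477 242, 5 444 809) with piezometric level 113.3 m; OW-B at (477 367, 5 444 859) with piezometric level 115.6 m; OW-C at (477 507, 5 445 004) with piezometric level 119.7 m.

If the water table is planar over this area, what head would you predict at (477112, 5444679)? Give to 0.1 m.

109.6 m

Taking OW-A as reference: OW-B−OW-A = (125, 50, +2.3); OW-C−OW-A = (265, 195, +6.4).
Solve a·Δx + b·Δy = Δh: det = 125·195 − 265·50 = 11125.
∂h/∂x = [(+2.3)·195 − (+6.4)·50] / 11125 = +0.01155
∂h/∂y = [125·(+6.4) − 265·(+2.3)] / 11125 = +0.01712
h(477112, 5444679) = 113.3 + (+0.01155)·(-130) + (+0.01712)·(-130) = 113.3 -1.502 -2.226 = 109.572 m.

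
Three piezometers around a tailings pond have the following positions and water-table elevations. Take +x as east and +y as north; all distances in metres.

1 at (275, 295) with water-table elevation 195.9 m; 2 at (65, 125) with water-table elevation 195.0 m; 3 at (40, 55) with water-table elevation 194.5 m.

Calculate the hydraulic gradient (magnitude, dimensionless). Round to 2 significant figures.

0.0082

Taking 1 as reference: 2−1 = (-210, -170, -0.9); 3−1 = (-235, -240, -1.4).
Determinant of the coordinate differences = (-210)·(-240) − (-235)·(-170) = 10450.
∂h/∂x = [(-0.9)·(-240) − (-1.4)·(-170)] / 10450 = -0.002105
∂h/∂y = [(-210)·(-1.4) − (-235)·(-0.9)] / 10450 = +0.007895
|∇h| = √(-0.002105² + 0.007895²) = 0.008171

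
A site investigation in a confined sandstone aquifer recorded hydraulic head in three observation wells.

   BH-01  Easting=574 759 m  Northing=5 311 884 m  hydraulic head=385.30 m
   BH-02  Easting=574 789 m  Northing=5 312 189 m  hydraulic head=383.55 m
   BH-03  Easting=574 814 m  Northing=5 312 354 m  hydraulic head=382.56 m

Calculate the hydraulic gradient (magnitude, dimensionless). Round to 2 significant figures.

Differences from BH-01: to BH-02 (Δx, Δy, Δh) = (30, 305, -1.75); to BH-03 = (55, 470, -2.74).
Determinant of the coordinate differences = 30·470 − 55·305 = -2675.
∂h/∂x = [(-1.75)·470 − (-2.74)·305] / -2675 = -0.004935
∂h/∂y = [30·(-2.74) − 55·(-1.75)] / -2675 = -0.005252
|∇h| = √(-0.004935² + -0.005252²) = 0.007207

0.0072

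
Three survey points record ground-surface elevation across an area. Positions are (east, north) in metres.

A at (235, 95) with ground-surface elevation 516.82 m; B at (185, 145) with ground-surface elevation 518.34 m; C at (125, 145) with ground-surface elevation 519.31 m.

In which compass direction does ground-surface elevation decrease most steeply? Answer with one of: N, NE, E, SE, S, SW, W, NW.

SE

Differences from A: to B (Δx, Δy, Δh) = (-50, 50, +1.52); to C = (-110, 50, +2.49).
Solve a·Δx + b·Δy = Δz: det = (-50)·50 − (-110)·50 = 3000.
∂z/∂x = [(+1.52)·50 − (+2.49)·50] / 3000 = -0.01617
∂z/∂y = [(-50)·(+2.49) − (-110)·(+1.52)] / 3000 = +0.01423
Steepest decrease is along −∇f = (+0.01617 E, -0.01423 N) → southeast.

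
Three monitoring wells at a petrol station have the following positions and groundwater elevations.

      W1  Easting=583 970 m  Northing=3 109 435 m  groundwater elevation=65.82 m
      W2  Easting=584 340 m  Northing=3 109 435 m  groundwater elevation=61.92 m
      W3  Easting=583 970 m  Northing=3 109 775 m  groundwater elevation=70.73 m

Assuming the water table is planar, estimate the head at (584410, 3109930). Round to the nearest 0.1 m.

68.3 m

∂h/∂x = (61.92 − 65.82) / (584340 − 583970) = -0.01054
∂h/∂y = (70.73 − 65.82) / (3109775 − 3109435) = +0.01444
h(584410, 3109930) = 65.82 + (-0.01054)·(440) + (+0.01444)·(495) = 65.82 -4.638 +7.148 = 68.331 m.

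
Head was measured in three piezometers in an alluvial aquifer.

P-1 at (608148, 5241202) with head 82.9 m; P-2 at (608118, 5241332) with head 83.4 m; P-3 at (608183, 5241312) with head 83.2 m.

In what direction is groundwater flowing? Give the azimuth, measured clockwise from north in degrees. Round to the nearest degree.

149°

Three-point gradient (reference P-1): Δ to P-2 = (-30, 130, +0.5), Δ to P-3 = (35, 110, +0.3).
∂h/∂x = -0.002038, ∂h/∂y = +0.003376 (det = -7850).
Flow direction (−∇h) has components (+0.002038 E, -0.003376 N).
Azimuth = atan2(E, N) = atan2(+0.002038, -0.003376) = 148.9° ≈ 149°.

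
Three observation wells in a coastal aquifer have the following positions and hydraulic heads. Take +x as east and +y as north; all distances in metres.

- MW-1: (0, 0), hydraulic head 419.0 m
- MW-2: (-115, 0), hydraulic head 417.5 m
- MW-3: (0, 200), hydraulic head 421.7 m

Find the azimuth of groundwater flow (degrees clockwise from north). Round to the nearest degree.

∂h/∂x = (417.5 − 419.0) / (-115 − 0) = +0.01304
∂h/∂y = (421.7 − 419.0) / (200 − 0) = +0.01350
Flow direction (−∇h) has components (-0.01304 E, -0.01350 N).
Azimuth = atan2(E, N) = atan2(-0.01304, -0.01350) = 224.0° ≈ 224°.

224°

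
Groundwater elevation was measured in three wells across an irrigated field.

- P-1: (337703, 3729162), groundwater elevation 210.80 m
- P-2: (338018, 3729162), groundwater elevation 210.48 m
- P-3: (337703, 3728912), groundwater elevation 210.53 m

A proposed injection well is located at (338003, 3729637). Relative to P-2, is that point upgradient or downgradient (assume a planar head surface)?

∂h/∂x = (210.48 − 210.80) / (338018 − 337703) = -0.001016
∂h/∂y = (210.53 − 210.80) / (3728912 − 3729162) = +0.001080
Head at (338003, 3729637) = 210.80 + (-0.001016)·(300) + (+0.001080)·(475) = 211.01 m.
That is higher than the 210.48 m at P-2, so the point is upgradient.

upgradient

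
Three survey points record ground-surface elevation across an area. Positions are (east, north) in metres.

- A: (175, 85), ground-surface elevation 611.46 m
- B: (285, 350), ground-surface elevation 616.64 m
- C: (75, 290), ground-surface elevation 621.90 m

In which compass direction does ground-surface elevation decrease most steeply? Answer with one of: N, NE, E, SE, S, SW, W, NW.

SE

Taking A as reference: B−A = (110, 265, +5.18); C−A = (-100, 205, +10.44).
Determinant of the coordinate differences = 110·205 − (-100)·265 = 49050.
∂z/∂x = [(+5.18)·205 − (+10.44)·265] / 49050 = -0.03475
∂z/∂y = [110·(+10.44) − (-100)·(+5.18)] / 49050 = +0.03397
Steepest decrease is along −∇f = (+0.03475 E, -0.03397 N) → southeast.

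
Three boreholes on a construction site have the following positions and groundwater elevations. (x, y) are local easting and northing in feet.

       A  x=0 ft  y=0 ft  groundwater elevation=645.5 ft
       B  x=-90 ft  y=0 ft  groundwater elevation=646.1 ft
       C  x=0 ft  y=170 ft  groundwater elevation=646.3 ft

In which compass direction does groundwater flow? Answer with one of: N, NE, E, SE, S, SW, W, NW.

∂h/∂x = (646.1 − 645.5) / (-90 − 0) = -0.006667
∂h/∂y = (646.3 − 645.5) / (170 − 0) = +0.004706
Flow = −∇h = (+0.006667 east, -0.004706 north), which points southeast.

SE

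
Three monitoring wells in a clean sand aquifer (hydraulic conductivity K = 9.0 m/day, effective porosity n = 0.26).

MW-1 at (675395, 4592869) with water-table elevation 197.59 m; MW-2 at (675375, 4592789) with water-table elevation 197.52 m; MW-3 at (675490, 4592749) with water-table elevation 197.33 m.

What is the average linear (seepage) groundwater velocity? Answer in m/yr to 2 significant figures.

22 m/yr

Taking MW-1 as reference: MW-2−MW-1 = (-20, -80, -0.07); MW-3−MW-1 = (95, -120, -0.26).
Determinant of the coordinate differences = (-20)·(-120) − 95·(-80) = 10000.
∂h/∂x = [(-0.07)·(-120) − (-0.26)·(-80)] / 10000 = -0.001240
∂h/∂y = [(-20)·(-0.26) − 95·(-0.07)] / 10000 = +0.001185
|∇h| = √(-0.001240² + 0.001185²) = 0.001715
Seepage velocity v = K·i/n = 9.0 × 0.001715 / 0.26 = 0.05937 m/day = 21.68 m/yr.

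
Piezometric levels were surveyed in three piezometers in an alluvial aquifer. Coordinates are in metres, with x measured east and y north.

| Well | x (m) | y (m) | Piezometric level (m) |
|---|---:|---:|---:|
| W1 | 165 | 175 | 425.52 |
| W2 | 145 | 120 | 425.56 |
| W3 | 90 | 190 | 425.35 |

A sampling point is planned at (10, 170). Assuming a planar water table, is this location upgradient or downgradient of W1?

downgradient

Taking W1 as reference: W2−W1 = (-20, -55, +0.04); W3−W1 = (-75, 15, -0.17).
Determinant of the coordinate differences = (-20)·15 − (-75)·(-55) = -4425.
∂h/∂x = [(+0.04)·15 − (-0.17)·(-55)] / -4425 = +0.001977
∂h/∂y = [(-20)·(-0.17) − (-75)·(+0.04)] / -4425 = -0.001446
Head at (10, 170) = 425.52 + (+0.001977)·(-155) + (-0.001446)·(-5) = 425.22 m.
That is lower than the 425.52 m at W1, so the point is downgradient.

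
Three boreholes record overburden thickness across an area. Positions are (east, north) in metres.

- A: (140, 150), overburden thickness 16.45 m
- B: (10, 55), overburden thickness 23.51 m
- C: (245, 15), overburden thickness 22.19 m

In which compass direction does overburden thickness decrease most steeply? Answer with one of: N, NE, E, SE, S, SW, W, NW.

Differences from A: to B (Δx, Δy, Δh) = (-130, -95, +7.06); to C = (105, -135, +5.74).
Solve a·Δx + b·Δy = Δd: det = (-130)·(-135) − 105·(-95) = 27525.
∂d/∂x = [(+7.06)·(-135) − (+5.74)·(-95)] / 27525 = -0.01482
∂d/∂y = [(-130)·(+5.74) − 105·(+7.06)] / 27525 = -0.05404
Steepest decrease is along −∇f = (+0.01482 E, +0.05404 N) → north.

N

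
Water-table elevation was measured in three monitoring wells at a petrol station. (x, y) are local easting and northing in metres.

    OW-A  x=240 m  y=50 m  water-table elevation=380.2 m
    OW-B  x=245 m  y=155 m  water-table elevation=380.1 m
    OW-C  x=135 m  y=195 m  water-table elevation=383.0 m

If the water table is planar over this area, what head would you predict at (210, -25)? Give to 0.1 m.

Differences from OW-A: to OW-B (Δx, Δy, Δh) = (5, 105, -0.1); to OW-C = (-105, 145, +2.8).
Solve a·Δx + b·Δy = Δh: det = 5·145 − (-105)·105 = 11750.
∂h/∂x = [(-0.1)·145 − (+2.8)·105] / 11750 = -0.02626
∂h/∂y = [5·(+2.8) − (-105)·(-0.1)] / 11750 = +0.0002979
h(210, -25) = 380.2 + (-0.02626)·(-30) + (+0.0002979)·(-75) = 380.2 +0.788 -0.022 = 380.965 m.

381.0 m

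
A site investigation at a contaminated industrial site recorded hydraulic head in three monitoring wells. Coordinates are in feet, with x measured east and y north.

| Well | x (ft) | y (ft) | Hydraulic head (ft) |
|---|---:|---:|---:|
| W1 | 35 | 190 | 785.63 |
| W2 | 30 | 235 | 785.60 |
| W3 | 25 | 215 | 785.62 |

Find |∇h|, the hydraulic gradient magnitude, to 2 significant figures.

0.0012

Taking W1 as reference: W2−W1 = (-5, 45, -0.03); W3−W1 = (-10, 25, -0.01).
Determinant of the coordinate differences = (-5)·25 − (-10)·45 = 325.
∂h/∂x = [(-0.03)·25 − (-0.01)·45] / 325 = -0.0009231
∂h/∂y = [(-5)·(-0.01) − (-10)·(-0.03)] / 325 = -0.0007692
|∇h| = √(-0.0009231² + -0.0007692²) = 0.001202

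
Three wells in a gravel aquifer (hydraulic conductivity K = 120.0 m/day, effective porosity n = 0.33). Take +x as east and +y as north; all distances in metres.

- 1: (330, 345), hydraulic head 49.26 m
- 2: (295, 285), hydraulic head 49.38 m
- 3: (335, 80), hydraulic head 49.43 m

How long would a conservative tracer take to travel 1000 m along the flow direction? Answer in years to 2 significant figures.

3.2 years

Taking 1 as reference: 2−1 = (-35, -60, +0.12); 3−1 = (5, -265, +0.17).
Determinant of the coordinate differences = (-35)·(-265) − 5·(-60) = 9575.
∂h/∂x = [(+0.12)·(-265) − (+0.17)·(-60)] / 9575 = -0.002256
∂h/∂y = [(-35)·(+0.17) − 5·(+0.12)] / 9575 = -0.0006841
|∇h| = √(-0.002256² + -0.0006841²) = 0.002357
Seepage velocity v = K·i/n = 120.0 × 0.002357 / 0.33 = 0.8571 m/day.
t = 1000 / 0.8571 = 1167 days = 3.2 years.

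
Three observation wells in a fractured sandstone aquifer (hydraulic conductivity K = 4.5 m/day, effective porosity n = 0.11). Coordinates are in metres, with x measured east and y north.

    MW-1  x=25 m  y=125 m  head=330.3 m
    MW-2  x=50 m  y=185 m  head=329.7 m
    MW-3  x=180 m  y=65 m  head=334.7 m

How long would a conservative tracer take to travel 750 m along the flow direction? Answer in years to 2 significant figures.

Taking MW-1 as reference: MW-2−MW-1 = (25, 60, -0.6); MW-3−MW-1 = (155, -60, +4.4).
Solve a·Δx + b·Δy = Δh: det = 25·(-60) − 155·60 = -10800.
∂h/∂x = [(-0.6)·(-60) − (+4.4)·60] / -10800 = +0.02111
∂h/∂y = [25·(+4.4) − 155·(-0.6)] / -10800 = -0.01880
|∇h| = √(0.02111² + -0.01880²) = 0.02827
Seepage velocity v = K·i/n = 4.5 × 0.02827 / 0.11 = 1.156 m/day.
t = 750 / 1.156 = 648.8 days = 1.78 years.

1.8 years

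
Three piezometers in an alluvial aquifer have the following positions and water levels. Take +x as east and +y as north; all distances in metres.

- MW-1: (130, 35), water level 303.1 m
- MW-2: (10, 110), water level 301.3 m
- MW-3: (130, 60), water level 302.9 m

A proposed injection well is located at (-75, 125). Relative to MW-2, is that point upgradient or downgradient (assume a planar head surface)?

downgradient

Differences from MW-1: to MW-2 (Δx, Δy, Δh) = (-120, 75, -1.8); to MW-3 = (0, 25, -0.2).
Determinant of the coordinate differences = (-120)·25 − 0·75 = -3000.
∂h/∂x = [(-1.8)·25 − (-0.2)·75] / -3000 = +0.010000
∂h/∂y = [(-120)·(-0.2) − 0·(-1.8)] / -3000 = -0.008000
Head at (-75, 125) = 303.1 + (+0.010000)·(-205) + (-0.008000)·(90) = 300.33 m.
That is lower than the 301.3 m at MW-2, so the point is downgradient.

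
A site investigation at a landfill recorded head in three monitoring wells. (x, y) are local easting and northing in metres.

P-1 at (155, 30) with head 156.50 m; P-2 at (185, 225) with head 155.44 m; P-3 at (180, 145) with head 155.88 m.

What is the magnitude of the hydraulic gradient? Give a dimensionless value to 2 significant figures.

0.0056

Three-point gradient (reference P-1): Δ to P-2 = (30, 195, -1.06), Δ to P-3 = (25, 115, -0.62).
∂h/∂x = +0.0007018, ∂h/∂y = -0.005544 (det = -1425).
|∇h| = √(0.0007018² + -0.005544²) = 0.005588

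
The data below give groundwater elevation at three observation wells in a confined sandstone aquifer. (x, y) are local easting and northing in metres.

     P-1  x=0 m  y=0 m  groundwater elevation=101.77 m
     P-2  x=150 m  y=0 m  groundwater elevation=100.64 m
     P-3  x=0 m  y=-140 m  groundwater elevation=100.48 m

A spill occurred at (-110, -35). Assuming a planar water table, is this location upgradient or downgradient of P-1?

upgradient

∂h/∂x = (100.64 − 101.77) / (150 − 0) = -0.007533
∂h/∂y = (100.48 − 101.77) / (-140 − 0) = +0.009214
Head at (-110, -35) = 101.77 + (-0.007533)·(-110) + (+0.009214)·(-35) = 102.28 m.
That is higher than the 101.77 m at P-1, so the point is upgradient.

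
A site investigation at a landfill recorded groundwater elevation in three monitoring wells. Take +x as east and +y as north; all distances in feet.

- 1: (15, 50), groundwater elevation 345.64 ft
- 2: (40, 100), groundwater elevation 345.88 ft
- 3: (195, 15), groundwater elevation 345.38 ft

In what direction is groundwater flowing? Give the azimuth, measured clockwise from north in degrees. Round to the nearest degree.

175°

Differences from 1: to 2 (Δx, Δy, Δh) = (25, 50, +0.24); to 3 = (180, -35, -0.26).
Determinant of the coordinate differences = 25·(-35) − 180·50 = -9875.
∂h/∂x = [(+0.24)·(-35) − (-0.26)·50] / -9875 = -0.0004658
∂h/∂y = [25·(-0.26) − 180·(+0.24)] / -9875 = +0.005033
Flow direction (−∇h) has components (+0.0004658 E, -0.005033 N).
Azimuth = atan2(E, N) = atan2(+0.0004658, -0.005033) = 174.7° ≈ 175°.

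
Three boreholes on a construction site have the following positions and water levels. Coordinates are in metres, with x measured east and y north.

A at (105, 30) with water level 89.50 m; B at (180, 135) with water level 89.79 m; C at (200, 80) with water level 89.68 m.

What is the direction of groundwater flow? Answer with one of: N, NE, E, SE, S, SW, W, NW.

Taking A as reference: B−A = (75, 105, +0.29); C−A = (95, 50, +0.18).
Solve a·Δx + b·Δy = Δh: det = 75·50 − 95·105 = -6225.
∂h/∂x = [(+0.29)·50 − (+0.18)·105] / -6225 = +0.0007068
∂h/∂y = [75·(+0.18) − 95·(+0.29)] / -6225 = +0.002257
Flow = −∇h = (-0.0007068 east, -0.002257 north), which points south.

S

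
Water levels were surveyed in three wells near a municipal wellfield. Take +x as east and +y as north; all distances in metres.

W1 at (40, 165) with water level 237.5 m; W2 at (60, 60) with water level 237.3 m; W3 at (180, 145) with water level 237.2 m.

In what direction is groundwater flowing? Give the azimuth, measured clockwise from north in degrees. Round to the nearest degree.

129°

Differences from W1: to W2 (Δx, Δy, Δh) = (20, -105, -0.2); to W3 = (140, -20, -0.3).
Determinant of the coordinate differences = 20·(-20) − 140·(-105) = 14300.
∂h/∂x = [(-0.2)·(-20) − (-0.3)·(-105)] / 14300 = -0.001923
∂h/∂y = [20·(-0.3) − 140·(-0.2)] / 14300 = +0.001538
Flow direction (−∇h) has components (+0.001923 E, -0.001538 N).
Azimuth = atan2(E, N) = atan2(+0.001923, -0.001538) = 128.7° ≈ 129°.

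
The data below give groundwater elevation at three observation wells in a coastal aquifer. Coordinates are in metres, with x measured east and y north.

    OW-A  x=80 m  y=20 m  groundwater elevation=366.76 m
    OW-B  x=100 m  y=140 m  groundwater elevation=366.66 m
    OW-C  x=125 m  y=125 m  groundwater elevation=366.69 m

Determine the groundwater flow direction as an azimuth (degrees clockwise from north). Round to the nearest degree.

326°

With h = a·x + b·y + c and OW-A as origin, the differences give:
  20·a + 120·b = -0.10
  45·a + 105·b = -0.07
Eliminate b (×105 and ×120, subtract): -3300·a = -2.100 → a = ∂h/∂x = +0.0006364
Back-substitute: b = ∂h/∂y = -0.0009394.
Flow direction (−∇h) has components (-0.0006364 E, +0.0009394 N).
Azimuth = atan2(E, N) = atan2(-0.0006364, +0.0009394) = 325.9° ≈ 326°.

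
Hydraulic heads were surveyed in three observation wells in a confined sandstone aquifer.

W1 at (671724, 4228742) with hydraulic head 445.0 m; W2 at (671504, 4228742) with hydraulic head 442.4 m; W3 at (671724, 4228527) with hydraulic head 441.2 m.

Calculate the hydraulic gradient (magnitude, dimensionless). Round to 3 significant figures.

∂h/∂x = (442.4 − 445.0) / (671504 − 671724) = +0.01182
∂h/∂y = (441.2 − 445.0) / (4228527 − 4228742) = +0.01767
|∇h| = √(0.01182² + 0.01767²) = 0.02126

0.0213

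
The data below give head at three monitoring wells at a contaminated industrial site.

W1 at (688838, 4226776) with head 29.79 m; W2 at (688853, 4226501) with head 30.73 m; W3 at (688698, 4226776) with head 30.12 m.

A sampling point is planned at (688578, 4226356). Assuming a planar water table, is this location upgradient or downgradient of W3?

Three-point gradient (reference W1): Δ to W2 = (15, -275, +0.94), Δ to W3 = (-140, 0, +0.33).
∂h/∂x = -0.002357, ∂h/∂y = -0.003547 (det = -38500).
Head at (688578, 4226356) = 29.79 + (-0.002357)·(-260) + (-0.003547)·(-420) = 31.89 m.
That is higher than the 30.12 m at W3, so the point is upgradient.

upgradient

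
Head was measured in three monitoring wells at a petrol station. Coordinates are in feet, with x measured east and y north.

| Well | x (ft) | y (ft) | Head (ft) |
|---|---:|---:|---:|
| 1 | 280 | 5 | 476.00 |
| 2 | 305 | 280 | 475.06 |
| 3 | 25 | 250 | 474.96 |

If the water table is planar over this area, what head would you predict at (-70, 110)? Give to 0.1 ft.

475.4 ft

Taking 1 as reference: 2−1 = (25, 275, -0.94); 3−1 = (-255, 245, -1.04).
Determinant of the coordinate differences = 25·245 − (-255)·275 = 76250.
∂h/∂x = [(-0.94)·245 − (-1.04)·275] / 76250 = +0.0007305
∂h/∂y = [25·(-1.04) − (-255)·(-0.94)] / 76250 = -0.003485
h(-70, 110) = 476.00 + (+0.0007305)·(-350) + (-0.003485)·(105) = 476.00 -0.256 -0.366 = 475.378 ft.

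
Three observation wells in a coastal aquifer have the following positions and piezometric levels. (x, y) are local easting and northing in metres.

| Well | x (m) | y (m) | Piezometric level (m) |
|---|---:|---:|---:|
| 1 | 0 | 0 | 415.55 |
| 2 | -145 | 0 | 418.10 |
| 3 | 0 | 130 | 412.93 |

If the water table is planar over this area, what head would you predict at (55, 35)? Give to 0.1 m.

413.9 m

∂h/∂x = (418.10 − 415.55) / (-145 − 0) = -0.01759
∂h/∂y = (412.93 − 415.55) / (130 − 0) = -0.02015
h(55, 35) = 415.55 + (-0.01759)·(55) + (-0.02015)·(35) = 415.55 -0.967 -0.705 = 413.877 m.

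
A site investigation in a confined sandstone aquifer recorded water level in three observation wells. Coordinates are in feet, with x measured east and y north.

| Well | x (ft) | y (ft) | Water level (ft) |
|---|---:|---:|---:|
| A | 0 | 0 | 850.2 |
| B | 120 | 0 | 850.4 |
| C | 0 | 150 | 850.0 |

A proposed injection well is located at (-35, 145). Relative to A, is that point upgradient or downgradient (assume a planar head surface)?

∂h/∂x = (850.4 − 850.2) / (120 − 0) = +0.001667
∂h/∂y = (850.0 − 850.2) / (150 − 0) = -0.001333
Head at (-35, 145) = 850.2 + (+0.001667)·(-35) + (-0.001333)·(145) = 849.95 ft.
That is lower than the 850.2 ft at A, so the point is downgradient.

downgradient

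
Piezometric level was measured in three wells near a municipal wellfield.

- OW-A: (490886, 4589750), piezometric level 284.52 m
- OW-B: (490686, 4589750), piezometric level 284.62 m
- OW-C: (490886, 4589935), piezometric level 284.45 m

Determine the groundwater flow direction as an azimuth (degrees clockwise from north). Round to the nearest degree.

053°

∂h/∂x = (284.62 − 284.52) / (490686 − 490886) = -0.0005000
∂h/∂y = (284.45 − 284.52) / (4589935 − 4589750) = -0.0003784
Flow direction (−∇h) has components (+0.0005000 E, +0.0003784 N).
Azimuth = atan2(E, N) = atan2(+0.0005000, +0.0003784) = 52.9° ≈ 053°.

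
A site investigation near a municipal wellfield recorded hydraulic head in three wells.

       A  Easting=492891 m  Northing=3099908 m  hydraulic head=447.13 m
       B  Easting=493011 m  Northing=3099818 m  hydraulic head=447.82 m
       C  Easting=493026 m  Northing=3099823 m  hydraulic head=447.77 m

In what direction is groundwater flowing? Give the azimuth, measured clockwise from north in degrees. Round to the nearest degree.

004°

Three-point gradient (reference A): Δ to B = (120, -90, +0.69), Δ to C = (135, -85, +0.64).
∂h/∂x = -0.0005385, ∂h/∂y = -0.008385 (det = 1950).
Flow direction (−∇h) has components (+0.0005385 E, +0.008385 N).
Azimuth = atan2(E, N) = atan2(+0.0005385, +0.008385) = 3.7° ≈ 004°.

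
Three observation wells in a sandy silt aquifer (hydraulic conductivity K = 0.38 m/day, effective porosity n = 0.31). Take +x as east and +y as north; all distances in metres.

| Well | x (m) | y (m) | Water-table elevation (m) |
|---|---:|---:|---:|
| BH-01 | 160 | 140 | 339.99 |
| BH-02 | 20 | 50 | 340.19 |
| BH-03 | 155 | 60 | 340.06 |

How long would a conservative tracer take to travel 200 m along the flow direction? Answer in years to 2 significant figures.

Differences from BH-01: to BH-02 (Δx, Δy, Δh) = (-140, -90, +0.20); to BH-03 = (-5, -80, +0.07).
Determinant of the coordinate differences = (-140)·(-80) − (-5)·(-90) = 10750.
∂h/∂x = [(+0.20)·(-80) − (+0.07)·(-90)] / 10750 = -0.0009023
∂h/∂y = [(-140)·(+0.07) − (-5)·(+0.20)] / 10750 = -0.0008186
|∇h| = √(-0.0009023² + -0.0008186²) = 0.001218
Seepage velocity v = K·i/n = 0.38 × 0.001218 / 0.31 = 0.001493 m/day.
t = 200 / 0.001493 = 1.34e+05 days = 367 years.

370 years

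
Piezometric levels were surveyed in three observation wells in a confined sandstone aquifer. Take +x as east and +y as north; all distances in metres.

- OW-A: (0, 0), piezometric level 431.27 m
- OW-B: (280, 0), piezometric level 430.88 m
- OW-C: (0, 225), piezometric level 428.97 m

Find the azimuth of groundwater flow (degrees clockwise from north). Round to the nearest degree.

008°

∂h/∂x = (430.88 − 431.27) / (280 − 0) = -0.001393
∂h/∂y = (428.97 − 431.27) / (225 − 0) = -0.01022
Flow direction (−∇h) has components (+0.001393 E, +0.01022 N).
Azimuth = atan2(E, N) = atan2(+0.001393, +0.01022) = 7.8° ≈ 008°.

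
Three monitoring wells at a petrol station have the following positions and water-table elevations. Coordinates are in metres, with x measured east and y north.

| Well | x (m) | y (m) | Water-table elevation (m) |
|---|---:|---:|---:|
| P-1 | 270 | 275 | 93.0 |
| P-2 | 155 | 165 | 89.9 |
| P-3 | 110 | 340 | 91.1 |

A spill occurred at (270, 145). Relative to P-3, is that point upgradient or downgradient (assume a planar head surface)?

Differences from P-1: to P-2 (Δx, Δy, Δh) = (-115, -110, -3.1); to P-3 = (-160, 65, -1.9).
Determinant of the coordinate differences = (-115)·65 − (-160)·(-110) = -25075.
∂h/∂x = [(-3.1)·65 − (-1.9)·(-110)] / -25075 = +0.01637
∂h/∂y = [(-115)·(-1.9) − (-160)·(-3.1)] / -25075 = +0.01107
Head at (270, 145) = 93.0 + (+0.01637)·(0) + (+0.01107)·(-130) = 91.56 m.
That is higher than the 91.1 m at P-3, so the point is upgradient.

upgradient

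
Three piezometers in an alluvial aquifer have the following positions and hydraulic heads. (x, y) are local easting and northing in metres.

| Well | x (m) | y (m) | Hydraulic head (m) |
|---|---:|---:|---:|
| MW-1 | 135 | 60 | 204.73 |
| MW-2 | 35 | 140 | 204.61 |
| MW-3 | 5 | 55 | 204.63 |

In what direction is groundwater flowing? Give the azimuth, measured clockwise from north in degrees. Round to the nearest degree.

Taking MW-1 as reference: MW-2−MW-1 = (-100, 80, -0.12); MW-3−MW-1 = (-130, -5, -0.10).
Solve a·Δx + b·Δy = Δh: det = (-100)·(-5) − (-130)·80 = 10900.
∂h/∂x = [(-0.12)·(-5) − (-0.10)·80] / 10900 = +0.0007890
∂h/∂y = [(-100)·(-0.10) − (-130)·(-0.12)] / 10900 = -0.0005138
Flow direction (−∇h) has components (-0.0007890 E, +0.0005138 N).
Azimuth = atan2(E, N) = atan2(-0.0007890, +0.0005138) = 303.1° ≈ 303°.

303°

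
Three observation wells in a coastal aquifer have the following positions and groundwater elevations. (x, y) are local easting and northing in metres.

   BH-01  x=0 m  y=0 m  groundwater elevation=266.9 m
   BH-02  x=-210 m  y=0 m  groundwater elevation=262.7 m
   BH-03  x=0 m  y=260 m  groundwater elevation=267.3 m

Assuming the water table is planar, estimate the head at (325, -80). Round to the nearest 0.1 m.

∂h/∂x = (262.7 − 266.9) / (-210 − 0) = +0.02000
∂h/∂y = (267.3 − 266.9) / (260 − 0) = +0.001538
h(325, -80) = 266.9 + (+0.02000)·(325) + (+0.001538)·(-80) = 266.9 +6.500 -0.123 = 273.277 m.

273.3 m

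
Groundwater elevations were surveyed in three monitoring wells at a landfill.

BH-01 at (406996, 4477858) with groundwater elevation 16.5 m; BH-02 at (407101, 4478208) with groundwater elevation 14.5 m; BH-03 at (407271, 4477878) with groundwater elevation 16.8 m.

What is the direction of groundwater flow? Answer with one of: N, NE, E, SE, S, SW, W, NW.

N

Differences from BH-01: to BH-02 (Δx, Δy, Δh) = (105, 350, -2.0); to BH-03 = (275, 20, +0.3).
Solve a·Δx + b·Δy = Δh: det = 105·20 − 275·350 = -94150.
∂h/∂x = [(-2.0)·20 − (+0.3)·350] / -94150 = +0.001540
∂h/∂y = [105·(+0.3) − 275·(-2.0)] / -94150 = -0.006176
Flow = −∇h = (-0.001540 east, +0.006176 north), which points north.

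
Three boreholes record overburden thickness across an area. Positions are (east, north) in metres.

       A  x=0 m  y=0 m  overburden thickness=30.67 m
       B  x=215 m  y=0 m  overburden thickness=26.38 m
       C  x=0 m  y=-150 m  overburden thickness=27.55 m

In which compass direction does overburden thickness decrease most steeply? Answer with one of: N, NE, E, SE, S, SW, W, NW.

SE

∂d/∂x = (26.38 − 30.67) / (215 − 0) = -0.01995
∂d/∂y = (27.55 − 30.67) / (-150 − 0) = +0.02080
Steepest decrease is along −∇f = (+0.01995 E, -0.02080 N) → southeast.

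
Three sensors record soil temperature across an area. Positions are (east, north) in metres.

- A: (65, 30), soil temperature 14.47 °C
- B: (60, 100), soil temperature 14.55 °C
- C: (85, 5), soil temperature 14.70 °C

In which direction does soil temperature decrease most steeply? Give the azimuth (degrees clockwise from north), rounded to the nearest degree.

Differences from A: to B (Δx, Δy, Δh) = (-5, 70, +0.08); to C = (20, -25, +0.23).
Solve a·Δx + b·Δy = ΔT: det = (-5)·(-25) − 20·70 = -1275.
∂T/∂x = [(+0.08)·(-25) − (+0.23)·70] / -1275 = +0.01420
∂T/∂y = [(-5)·(+0.23) − 20·(+0.08)] / -1275 = +0.002157
Steepest decrease is along −∇f: components (-0.01420 E, -0.002157 N).
Azimuth = atan2(-0.01420, -0.002157) = 261.4° ≈ 261°.

261°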